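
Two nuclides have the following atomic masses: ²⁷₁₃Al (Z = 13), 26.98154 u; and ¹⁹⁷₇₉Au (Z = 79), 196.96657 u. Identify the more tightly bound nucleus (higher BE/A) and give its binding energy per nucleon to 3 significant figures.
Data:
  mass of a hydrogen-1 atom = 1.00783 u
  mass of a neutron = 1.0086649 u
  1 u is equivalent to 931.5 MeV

²⁷₁₃Al; 8.33 MeV/nucleon

²⁷₁₃Al: Σm = 13(1.00783) + 14(1.0086649) = 27.2230986 u; Δm = 0.2415586 u; E_B = 225.01 MeV; E_B/A = 8.334 MeV
¹⁹⁷₇₉Au: Σm = 79(1.00783) + 118(1.0086649) = 198.6410282 u; Δm = 1.6744582 u; E_B = 1559.8 MeV; E_B/A = 7.918 MeV
²⁷₁₃Al has the higher binding energy per nucleon, so it is the more tightly bound nucleus.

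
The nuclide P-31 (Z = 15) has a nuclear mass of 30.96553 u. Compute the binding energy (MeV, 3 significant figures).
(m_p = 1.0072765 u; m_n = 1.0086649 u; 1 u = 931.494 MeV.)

With 15 protons and 16 neutrons (A = 31):
Total constituent mass: 15 × 1.0072765 + 16 × 1.0086649 = 31.2477859 u
Δm = 31.2477859 − 30.96553 = 0.2822559 u
E_B = 0.2822559 × 931.494 = 262.920 MeV

263 MeV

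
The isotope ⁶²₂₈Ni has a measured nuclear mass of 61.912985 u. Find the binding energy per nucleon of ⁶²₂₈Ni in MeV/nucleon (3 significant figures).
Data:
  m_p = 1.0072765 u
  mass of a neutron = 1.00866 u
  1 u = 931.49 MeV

The nucleus contains 28 protons and 62 − 28 = 34 neutrons.
Total constituent mass: 28 × 1.0072765 + 34 × 1.00866 = 62.4981820 u
Δm = 62.4981820 − 61.912985 = 0.5851970 u
Converting to energy: 0.5851970 u × 931.49 MeV/u = 545.105 MeV
Per nucleon: 545.105 / 62 = 8.792 MeV

8.79 MeV/nucleon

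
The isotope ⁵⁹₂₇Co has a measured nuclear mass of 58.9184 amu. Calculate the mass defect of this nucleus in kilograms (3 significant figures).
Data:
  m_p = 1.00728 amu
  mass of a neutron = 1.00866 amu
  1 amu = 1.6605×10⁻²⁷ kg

9.22e-28 kg

The nucleus contains 27 protons and 59 − 27 = 32 neutrons.
Σm = 27·m_p + 32·m_n = 27.19656 + 32.27712 = 59.47368 amu
Δm = 59.47368 − 58.9184 = 0.55528 amu
In SI units: 0.55528 amu × 1.6605×10⁻²⁷ kg/amu = 9.2204e-28 kg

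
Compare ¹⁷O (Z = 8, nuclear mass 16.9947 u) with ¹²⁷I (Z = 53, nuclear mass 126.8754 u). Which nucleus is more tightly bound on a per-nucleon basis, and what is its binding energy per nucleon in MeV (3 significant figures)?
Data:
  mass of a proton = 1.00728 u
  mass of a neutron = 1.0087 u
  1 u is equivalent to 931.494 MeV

¹²⁷I; 8.47 MeV/nucleon

¹⁷O: Σm = 8(1.00728) + 9(1.0087) = 17.13654 u; Δm = 0.14184 u; E_B = 132.12 MeV; E_B/A = 7.772 MeV
¹²⁷I: Σm = 53(1.00728) + 74(1.0087) = 128.02964 u; Δm = 1.15424 u; E_B = 1075.2 MeV; E_B/A = 8.466 MeV
¹²⁷I has the higher binding energy per nucleon, so it is the more tightly bound nucleus.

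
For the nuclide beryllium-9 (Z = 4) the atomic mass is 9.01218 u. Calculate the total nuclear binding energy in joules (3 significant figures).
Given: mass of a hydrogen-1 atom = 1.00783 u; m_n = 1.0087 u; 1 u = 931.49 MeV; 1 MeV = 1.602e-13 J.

Total constituent mass: 4 × 1.00783 + 5 × 1.0087 = 9.07482 u
The mass defect is 9.07482 − 9.01218 = 0.06264 u.
E_B = 0.06264 × 931.49 = 58.3485 MeV
In joules: 58.3485 MeV × 1.602e-13 J/MeV = 9.3474e-12 J

9.35e-12 J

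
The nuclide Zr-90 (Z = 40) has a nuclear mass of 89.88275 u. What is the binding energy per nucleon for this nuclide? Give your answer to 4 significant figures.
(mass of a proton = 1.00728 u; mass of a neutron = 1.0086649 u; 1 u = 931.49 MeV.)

8.711 MeV/nucleon

Σm = 40·m_p + 50·m_n = 40.29120 + 50.4332450 = 90.7244450 u
The mass defect is 90.7244450 − 89.88275 = 0.8416950 u.
Converting to energy: 0.8416950 u × 931.49 MeV/u = 784.030 MeV
Dividing by A = 90 gives 8.711 MeV per nucleon.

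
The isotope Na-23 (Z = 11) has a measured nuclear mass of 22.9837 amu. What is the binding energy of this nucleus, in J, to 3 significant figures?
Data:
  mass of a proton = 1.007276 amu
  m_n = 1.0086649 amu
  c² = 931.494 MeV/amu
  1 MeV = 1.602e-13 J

2.99e-11 J

The nucleus contains 11 protons and 23 − 11 = 12 neutrons.
Mass of separated nucleons = 11(1.007276) + 12(1.0086649) = 11.080036 + 12.1039788 = 23.1840148 amu
Mass defect Δm = 23.1840148 − 22.9837 = 0.2003148 amu
Binding energy = Δm·c² = 0.2003148 × 931.494 MeV/amu = 186.592 MeV
In joules: 186.592 MeV × 1.602e-13 J/MeV = 2.9892e-11 J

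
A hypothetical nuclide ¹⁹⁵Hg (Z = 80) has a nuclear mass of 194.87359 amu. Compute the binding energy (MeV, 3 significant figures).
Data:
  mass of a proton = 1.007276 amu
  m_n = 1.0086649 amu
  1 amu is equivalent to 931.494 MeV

With 80 protons and 115 neutrons (A = 195):
Σm = 80·m_p + 115·m_n = 80.582080 + 115.9964635 = 196.5785435 amu
The mass defect is 196.5785435 − 194.87359 = 1.7049535 amu.
E_B = 1.7049535 × 931.494 = 1588.15 MeV

1590 MeV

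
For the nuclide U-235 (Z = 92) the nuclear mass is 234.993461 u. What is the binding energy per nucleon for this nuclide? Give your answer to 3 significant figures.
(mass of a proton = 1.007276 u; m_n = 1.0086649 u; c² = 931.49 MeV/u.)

7.59 MeV/nucleon

With 92 protons and 143 neutrons (A = 235):
Σm = 92·m_p + 143·m_n = 92.669392 + 144.2390807 = 236.9084727 u
Mass defect Δm = 236.9084727 − 234.993461 = 1.9150117 u
E_B = 1.9150117 × 931.49 = 1783.81 MeV
Per nucleon: 1783.81 / 235 = 7.591 MeV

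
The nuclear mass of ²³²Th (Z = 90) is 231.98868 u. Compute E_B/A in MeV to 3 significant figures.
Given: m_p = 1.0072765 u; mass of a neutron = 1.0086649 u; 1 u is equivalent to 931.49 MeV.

Z = 90, so N = A − Z = 232 − 90 = 142.
Σm = 90·m_p + 142·m_n = 90.6548850 + 143.2304158 = 233.8853008 u
Mass defect Δm = 233.8853008 − 231.98868 = 1.8966208 u
E_B = 1.8966208 × 931.49 = 1766.68 MeV
BE/A = 1766.68 MeV / 232 = 7.615 MeV/nucleon

7.62 MeV/nucleon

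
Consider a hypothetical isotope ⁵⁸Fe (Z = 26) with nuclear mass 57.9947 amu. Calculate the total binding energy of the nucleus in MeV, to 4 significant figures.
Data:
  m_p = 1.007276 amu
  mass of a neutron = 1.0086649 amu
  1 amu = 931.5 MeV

With 26 protons and 32 neutrons (A = 58):
Σm = 26·m_p + 32·m_n = 26.189176 + 32.2772768 = 58.4664528 amu
Δm = 58.4664528 − 57.9947 = 0.4717528 amu
Binding energy = Δm·c² = 0.4717528 × 931.5 MeV/amu = 439.438 MeV

439.4 MeV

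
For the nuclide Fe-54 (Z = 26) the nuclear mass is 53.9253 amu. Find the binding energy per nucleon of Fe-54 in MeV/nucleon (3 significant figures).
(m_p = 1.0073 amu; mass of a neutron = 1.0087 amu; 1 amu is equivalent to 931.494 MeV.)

Z = 26, so N = A − Z = 54 − 26 = 28.
Mass of separated nucleons = 26(1.0073) + 28(1.0087) = 26.1898 + 28.2436 = 54.4334 amu
Mass defect Δm = 54.4334 − 53.9253 = 0.5081 amu
Converting to energy: 0.5081 amu × 931.494 MeV/amu = 473.292 MeV
Per nucleon: 473.292 / 54 = 8.7647 MeV

8.76 MeV/nucleon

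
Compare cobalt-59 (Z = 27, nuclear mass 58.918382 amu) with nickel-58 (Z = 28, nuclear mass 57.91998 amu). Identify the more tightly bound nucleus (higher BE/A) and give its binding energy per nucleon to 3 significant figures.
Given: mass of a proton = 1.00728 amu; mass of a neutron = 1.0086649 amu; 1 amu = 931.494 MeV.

cobalt-59; 8.77 MeV/nucleon

cobalt-59: Σm = 27(1.00728) + 32(1.0086649) = 59.4738368 amu; Δm = 0.5554548 amu; E_B = 517.403 MeV; E_B/A = 8.770 MeV
nickel-58: Σm = 28(1.00728) + 30(1.0086649) = 58.4637870 amu; Δm = 0.5438070 amu; E_B = 506.55 MeV; E_B/A = 8.734 MeV
cobalt-59 has the higher binding energy per nucleon, so it is the more tightly bound nucleus.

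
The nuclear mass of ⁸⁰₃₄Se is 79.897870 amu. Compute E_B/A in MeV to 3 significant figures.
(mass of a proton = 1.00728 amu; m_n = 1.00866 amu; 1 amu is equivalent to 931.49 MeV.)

Z = 34, so N = A − Z = 80 − 34 = 46.
Σm = 34·m_p + 46·m_n = 34.24752 + 46.39836 = 80.64588 amu
Mass defect Δm = 80.64588 − 79.897870 = 0.748010 amu
Binding energy = Δm·c² = 0.748010 × 931.49 MeV/amu = 696.764 MeV
BE/A = 696.764 MeV / 80 = 8.710 MeV/nucleon

8.71 MeV/nucleon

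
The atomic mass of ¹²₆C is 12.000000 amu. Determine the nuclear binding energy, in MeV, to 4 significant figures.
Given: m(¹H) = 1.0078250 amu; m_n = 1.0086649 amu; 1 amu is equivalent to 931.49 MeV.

The nucleus contains 6 protons and 12 − 6 = 6 neutrons.
Mass of separated nucleons = 6(1.0078250) + 6(1.0086649) = 6.0469500 + 6.0519894 = 12.0989394 amu
Mass defect Δm = 12.0989394 − 12.000000 = 0.0989394 amu
E_B = 0.0989394 × 931.49 = 92.1611 MeV

92.16 MeV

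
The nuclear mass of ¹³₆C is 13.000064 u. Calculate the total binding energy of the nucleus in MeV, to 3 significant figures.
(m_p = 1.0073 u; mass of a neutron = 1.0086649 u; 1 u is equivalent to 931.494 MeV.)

The nucleus contains 6 protons and 13 − 6 = 7 neutrons.
Mass of separated nucleons = 6(1.0073) + 7(1.0086649) = 6.0438 + 7.0606543 = 13.1044543 u
Δm = 13.1044543 − 13.000064 = 0.1043903 u
E_B = 0.1043903 × 931.494 = 97.2389 MeV

97.2 MeV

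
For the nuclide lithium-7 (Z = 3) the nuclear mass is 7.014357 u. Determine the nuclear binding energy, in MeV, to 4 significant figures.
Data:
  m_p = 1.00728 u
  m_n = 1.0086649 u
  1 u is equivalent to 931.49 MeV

Mass of separated nucleons = 3(1.00728) + 4(1.0086649) = 3.02184 + 4.0346596 = 7.0564996 u
Δm = 7.0564996 − 7.014357 = 0.0421426 u
E_B = 0.0421426 × 931.49 = 39.2554 MeV

39.26 MeV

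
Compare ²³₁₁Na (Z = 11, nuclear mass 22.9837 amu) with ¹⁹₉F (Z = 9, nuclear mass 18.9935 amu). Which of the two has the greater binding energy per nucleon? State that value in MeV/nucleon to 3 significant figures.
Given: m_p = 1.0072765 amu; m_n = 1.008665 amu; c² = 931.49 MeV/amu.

²³₁₁Na; 8.11 MeV/nucleon

²³₁₁Na: Σm = 11(1.0072765) + 12(1.008665) = 23.1840215 amu; Δm = 0.2003215 amu; E_B = 186.60 MeV; E_B/A = 8.113 MeV
¹⁹₉F: Σm = 9(1.0072765) + 10(1.008665) = 19.1521385 amu; Δm = 0.1586385 amu; E_B = 147.77 MeV; E_B/A = 7.777 MeV
²³₁₁Na has the higher binding energy per nucleon, so it is the more tightly bound nucleus.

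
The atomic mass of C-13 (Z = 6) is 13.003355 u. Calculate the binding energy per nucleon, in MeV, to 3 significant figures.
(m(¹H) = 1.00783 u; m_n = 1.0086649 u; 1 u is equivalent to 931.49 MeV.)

The nucleus contains 6 protons and 13 − 6 = 7 neutrons.
Mass of separated nucleons = 6(1.00783) + 7(1.0086649) = 6.04698 + 7.0606543 = 13.1076343 u
The mass defect is 13.1076343 − 13.003355 = 0.1042793 u.
E_B = 0.1042793 × 931.49 = 97.1351 MeV
Dividing by A = 13 gives 7.472 MeV per nucleon.

7.47 MeV/nucleon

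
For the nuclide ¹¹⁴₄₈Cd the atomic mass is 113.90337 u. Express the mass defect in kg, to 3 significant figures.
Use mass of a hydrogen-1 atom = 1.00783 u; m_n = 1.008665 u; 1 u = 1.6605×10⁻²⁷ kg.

Total constituent mass: 48 × 1.00783 + 66 × 1.008665 = 114.947730 u
Mass defect Δm = 114.947730 − 113.90337 = 1.044360 u
In SI units: 1.044360 u × 1.6605×10⁻²⁷ kg/u = 1.7342e-27 kg

1.73e-27 kg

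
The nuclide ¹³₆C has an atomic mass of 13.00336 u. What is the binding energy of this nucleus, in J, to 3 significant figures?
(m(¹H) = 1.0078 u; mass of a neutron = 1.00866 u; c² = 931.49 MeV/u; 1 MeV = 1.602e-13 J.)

With 6 protons and 7 neutrons (A = 13):
Mass of separated nucleons = 6(1.0078) + 7(1.00866) = 6.0468 + 7.06062 = 13.10742 u
Mass defect Δm = 13.10742 − 13.00336 = 0.10406 u
Converting to energy: 0.10406 u × 931.49 MeV/u = 96.9308 MeV
In joules: 96.9308 MeV × 1.602e-13 J/MeV = 1.5528e-11 J

1.55e-11 J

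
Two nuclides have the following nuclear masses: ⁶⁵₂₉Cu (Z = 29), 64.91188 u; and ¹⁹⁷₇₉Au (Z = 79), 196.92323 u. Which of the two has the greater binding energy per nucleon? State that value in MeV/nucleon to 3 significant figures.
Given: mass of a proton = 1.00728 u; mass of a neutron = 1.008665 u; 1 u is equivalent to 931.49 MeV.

⁶⁵₂₉Cu; 8.76 MeV/nucleon

⁶⁵₂₉Cu: Σm = 29(1.00728) + 36(1.008665) = 65.523060 u; Δm = 0.611180 u; E_B = 569.31 MeV; E_B/A = 8.759 MeV
¹⁹⁷₇₉Au: Σm = 79(1.00728) + 118(1.008665) = 198.597590 u; Δm = 1.674360 u; E_B = 1559.6 MeV; E_B/A = 7.917 MeV
⁶⁵₂₉Cu has the higher binding energy per nucleon, so it is the more tightly bound nucleus.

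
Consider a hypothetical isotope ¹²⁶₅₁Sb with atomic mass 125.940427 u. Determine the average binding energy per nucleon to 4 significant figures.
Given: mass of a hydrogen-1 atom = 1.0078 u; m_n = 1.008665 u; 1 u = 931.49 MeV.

8.186 MeV/nucleon

Total constituent mass: 51 × 1.0078 + 75 × 1.008665 = 127.047675 u
The mass defect is 127.047675 − 125.940427 = 1.107248 u.
Converting to energy: 1.107248 u × 931.49 MeV/u = 1031.39 MeV
Per nucleon: 1031.39 / 126 = 8.186 MeV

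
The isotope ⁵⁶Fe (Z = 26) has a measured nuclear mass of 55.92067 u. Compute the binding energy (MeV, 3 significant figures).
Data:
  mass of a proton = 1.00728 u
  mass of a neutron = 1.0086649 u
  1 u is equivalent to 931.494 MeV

492 MeV

Mass of separated nucleons = 26(1.00728) + 30(1.0086649) = 26.18928 + 30.2599470 = 56.4492270 u
The mass defect is 56.4492270 − 55.92067 = 0.5285570 u.
Converting to energy: 0.5285570 u × 931.494 MeV/u = 492.348 MeV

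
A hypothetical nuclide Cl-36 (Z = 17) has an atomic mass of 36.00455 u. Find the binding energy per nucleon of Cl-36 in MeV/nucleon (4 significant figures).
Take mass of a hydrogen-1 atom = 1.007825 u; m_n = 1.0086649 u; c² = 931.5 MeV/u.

7.584 MeV/nucleon

With 17 protons and 19 neutrons (A = 36):
Mass of separated nucleons = 17(1.007825) + 19(1.0086649) = 17.133025 + 19.1646331 = 36.2976581 u
Δm = 36.2976581 − 36.00455 = 0.2931081 u
Converting to energy: 0.2931081 u × 931.5 MeV/u = 273.030 MeV
Per nucleon: 273.030 / 36 = 7.584 MeV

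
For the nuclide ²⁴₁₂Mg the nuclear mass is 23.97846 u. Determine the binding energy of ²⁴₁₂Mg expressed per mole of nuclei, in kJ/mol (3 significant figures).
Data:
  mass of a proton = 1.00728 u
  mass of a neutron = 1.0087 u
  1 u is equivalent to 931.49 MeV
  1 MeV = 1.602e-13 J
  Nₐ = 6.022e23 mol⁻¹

1.92e+10 kJ/mol

The nucleus contains 12 protons and 24 − 12 = 12 neutrons.
Total constituent mass: 12 × 1.00728 + 12 × 1.0087 = 24.19176 u
The mass defect is 24.19176 − 23.97846 = 0.21330 u.
E_B = 0.21330 × 931.49 = 198.687 MeV
Per nucleus in joules: 198.687 MeV × 1.602e-13 J/MeV = 3.1830e-11 J
Per mole: 3.1830e-11 J × 6.022e23 mol⁻¹ = 1.9168e+13 J/mol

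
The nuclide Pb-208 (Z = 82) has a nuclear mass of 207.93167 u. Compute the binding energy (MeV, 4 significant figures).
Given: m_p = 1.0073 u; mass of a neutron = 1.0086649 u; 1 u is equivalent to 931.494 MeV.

1638 MeV

Mass of separated nucleons = 82(1.0073) + 126(1.0086649) = 82.5986 + 127.0917774 = 209.6903774 u
The mass defect is 209.6903774 − 207.93167 = 1.7587074 u.
Binding energy = Δm·c² = 1.7587074 × 931.494 MeV/u = 1638.23 MeV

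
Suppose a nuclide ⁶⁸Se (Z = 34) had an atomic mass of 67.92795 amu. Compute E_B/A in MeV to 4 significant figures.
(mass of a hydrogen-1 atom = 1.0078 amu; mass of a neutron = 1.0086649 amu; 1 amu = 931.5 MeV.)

8.656 MeV/nucleon

The nucleus contains 34 protons and 68 − 34 = 34 neutrons.
Total constituent mass: 34 × 1.0078 + 34 × 1.0086649 = 68.5598066 amu
Δm = 68.5598066 − 67.92795 = 0.6318566 amu
E_B = 0.6318566 × 931.5 = 588.574 MeV
Dividing by A = 68 gives 8.656 MeV per nucleon.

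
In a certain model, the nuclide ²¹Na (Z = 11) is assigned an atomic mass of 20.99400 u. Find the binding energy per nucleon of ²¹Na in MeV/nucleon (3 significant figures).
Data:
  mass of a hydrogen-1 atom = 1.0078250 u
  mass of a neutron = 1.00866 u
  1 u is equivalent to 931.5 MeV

7.93 MeV/nucleon

Z = 11, so N = A − Z = 21 − 11 = 10.
Mass of separated nucleons = 11(1.0078250) + 10(1.00866) = 11.0860750 + 10.08660 = 21.1726750 u
Mass defect Δm = 21.1726750 − 20.99400 = 0.1786750 u
Binding energy = Δm·c² = 0.1786750 × 931.5 MeV/u = 166.436 MeV
Dividing by A = 21 gives 7.926 MeV per nucleon.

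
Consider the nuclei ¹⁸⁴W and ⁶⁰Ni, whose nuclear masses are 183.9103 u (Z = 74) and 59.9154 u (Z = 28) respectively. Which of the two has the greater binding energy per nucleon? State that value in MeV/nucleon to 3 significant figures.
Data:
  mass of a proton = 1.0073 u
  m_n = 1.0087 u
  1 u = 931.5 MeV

⁶⁰Ni; 8.81 MeV/nucleon

¹⁸⁴W: Σm = 74(1.0073) + 110(1.0087) = 185.4972 u; Δm = 1.5869 u; E_B = 1478.2 MeV; E_B/A = 8.034 MeV
⁶⁰Ni: Σm = 28(1.0073) + 32(1.0087) = 60.4828 u; Δm = 0.5674 u; E_B = 528.53 MeV; E_B/A = 8.809 MeV
⁶⁰Ni has the higher binding energy per nucleon, so it is the more tightly bound nucleus.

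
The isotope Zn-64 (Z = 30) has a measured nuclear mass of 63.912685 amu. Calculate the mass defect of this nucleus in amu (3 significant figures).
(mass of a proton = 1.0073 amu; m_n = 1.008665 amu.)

0.601 amu

With 30 protons and 34 neutrons (A = 64):
Σm = 30·m_p + 34·m_n = 30.2190 + 34.294610 = 64.513610 amu
Δm = 64.513610 − 63.912685 = 0.600925 amu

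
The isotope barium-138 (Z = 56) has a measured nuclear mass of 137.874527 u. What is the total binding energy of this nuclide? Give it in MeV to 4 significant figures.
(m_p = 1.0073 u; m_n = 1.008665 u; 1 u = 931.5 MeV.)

Z = 56, so N = A − Z = 138 − 56 = 82.
Σm = 56·m_p + 82·m_n = 56.4088 + 82.710530 = 139.119330 u
The mass defect is 139.119330 − 137.874527 = 1.244803 u.
E_B = 1.244803 × 931.5 = 1159.53 MeV

1160 MeV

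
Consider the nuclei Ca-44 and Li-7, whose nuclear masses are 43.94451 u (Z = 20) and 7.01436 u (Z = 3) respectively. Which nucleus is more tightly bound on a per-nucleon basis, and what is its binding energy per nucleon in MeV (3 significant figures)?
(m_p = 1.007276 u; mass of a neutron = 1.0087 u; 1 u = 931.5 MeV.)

Ca-44: Σm = 20(1.007276) + 24(1.0087) = 44.354320 u; Δm = 0.409810 u; E_B = 381.74 MeV; E_B/A = 8.676 MeV
Li-7: Σm = 3(1.007276) + 4(1.0087) = 7.056628 u; Δm = 0.042268 u; E_B = 39.373 MeV; E_B/A = 5.6247 MeV
Ca-44 has the higher binding energy per nucleon, so it is the more tightly bound nucleus.

Ca-44; 8.68 MeV/nucleon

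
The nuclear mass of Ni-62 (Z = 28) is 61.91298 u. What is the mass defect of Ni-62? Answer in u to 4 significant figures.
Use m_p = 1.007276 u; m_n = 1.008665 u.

Mass of separated nucleons = 28(1.007276) + 34(1.008665) = 28.203728 + 34.294610 = 62.498338 u
Mass defect Δm = 62.498338 − 61.91298 = 0.585358 u

0.5854 u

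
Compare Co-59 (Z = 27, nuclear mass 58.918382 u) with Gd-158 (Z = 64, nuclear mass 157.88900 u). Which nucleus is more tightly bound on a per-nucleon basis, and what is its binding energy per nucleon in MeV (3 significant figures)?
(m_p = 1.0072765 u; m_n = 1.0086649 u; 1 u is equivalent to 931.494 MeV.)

Co-59: Σm = 27(1.0072765) + 32(1.0086649) = 59.4737423 u; Δm = 0.5553603 u; E_B = 517.31 MeV; E_B/A = 8.768 MeV
Gd-158: Σm = 64(1.0072765) + 94(1.0086649) = 159.2801966 u; Δm = 1.3911966 u; E_B = 1295.9 MeV; E_B/A = 8.202 MeV
Co-59 has the higher binding energy per nucleon, so it is the more tightly bound nucleus.

Co-59; 8.77 MeV/nucleon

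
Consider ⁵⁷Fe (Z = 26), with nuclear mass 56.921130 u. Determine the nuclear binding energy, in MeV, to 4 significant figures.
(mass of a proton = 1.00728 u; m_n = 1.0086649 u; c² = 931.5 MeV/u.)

500.0 MeV

With 26 protons and 31 neutrons (A = 57):
Total constituent mass: 26 × 1.00728 + 31 × 1.0086649 = 57.4578919 u
Δm = 57.4578919 − 56.921130 = 0.5367619 u
Converting to energy: 0.5367619 u × 931.5 MeV/u = 499.994 MeV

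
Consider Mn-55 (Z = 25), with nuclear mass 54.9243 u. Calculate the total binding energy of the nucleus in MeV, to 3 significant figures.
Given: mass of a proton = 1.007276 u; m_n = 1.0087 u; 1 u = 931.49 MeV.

With 25 protons and 30 neutrons (A = 55):
Total constituent mass: 25 × 1.007276 + 30 × 1.0087 = 55.442900 u
The mass defect is 55.442900 − 54.9243 = 0.518600 u.
Binding energy = Δm·c² = 0.518600 × 931.49 MeV/u = 483.071 MeV

483 MeV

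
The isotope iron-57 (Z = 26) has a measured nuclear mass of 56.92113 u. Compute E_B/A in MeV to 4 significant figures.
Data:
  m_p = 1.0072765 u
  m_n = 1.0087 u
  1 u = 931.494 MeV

8.788 MeV/nucleon

Z = 26, so N = A − Z = 57 − 26 = 31.
Σm = 26·m_p + 31·m_n = 26.1891890 + 31.2697 = 57.4588890 u
Δm = 57.4588890 − 56.92113 = 0.5377590 u
Binding energy = Δm·c² = 0.5377590 × 931.494 MeV/u = 500.919 MeV
Per nucleon: 500.919 / 57 = 8.788 MeV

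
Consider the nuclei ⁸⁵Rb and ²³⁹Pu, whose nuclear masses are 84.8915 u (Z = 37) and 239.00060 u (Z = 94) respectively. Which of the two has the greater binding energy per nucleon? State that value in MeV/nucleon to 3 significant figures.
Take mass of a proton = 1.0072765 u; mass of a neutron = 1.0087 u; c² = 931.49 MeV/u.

⁸⁵Rb; 8.72 MeV/nucleon

⁸⁵Rb: Σm = 37(1.0072765) + 48(1.0087) = 85.6868305 u; Δm = 0.7953305 u; E_B = 740.84 MeV; E_B/A = 8.716 MeV
²³⁹Pu: Σm = 94(1.0072765) + 145(1.0087) = 240.9454910 u; Δm = 1.9448910 u; E_B = 1811.6 MeV; E_B/A = 7.580 MeV
⁸⁵Rb has the higher binding energy per nucleon, so it is the more tightly bound nucleus.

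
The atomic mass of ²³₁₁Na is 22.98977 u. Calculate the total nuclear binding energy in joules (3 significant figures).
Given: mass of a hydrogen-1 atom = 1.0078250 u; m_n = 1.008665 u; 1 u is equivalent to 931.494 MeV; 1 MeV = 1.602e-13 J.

Z = 11, so N = A − Z = 23 − 11 = 12.
Total constituent mass: 11 × 1.0078250 + 12 × 1.008665 = 23.1900550 u
The mass defect is 23.1900550 − 22.98977 = 0.2002850 u.
E_B = 0.2002850 × 931.494 = 186.564 MeV
In joules: 186.564 MeV × 1.602e-13 J/MeV = 2.9888e-11 J

2.99e-11 J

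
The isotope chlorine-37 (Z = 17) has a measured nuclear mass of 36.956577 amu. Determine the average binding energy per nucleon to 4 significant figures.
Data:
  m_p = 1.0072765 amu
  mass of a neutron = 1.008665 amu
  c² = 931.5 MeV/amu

8.570 MeV/nucleon

Σm = 17·m_p + 20·m_n = 17.1237005 + 20.173300 = 37.2970005 amu
Mass defect Δm = 37.2970005 − 36.956577 = 0.3404235 amu
Binding energy = Δm·c² = 0.3404235 × 931.5 MeV/amu = 317.104 MeV
Dividing by A = 37 gives 8.570 MeV per nucleon.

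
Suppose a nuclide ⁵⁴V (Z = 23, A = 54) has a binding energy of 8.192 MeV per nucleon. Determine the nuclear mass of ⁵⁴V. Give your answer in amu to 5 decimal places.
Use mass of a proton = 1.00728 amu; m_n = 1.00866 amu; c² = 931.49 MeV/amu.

53.96100 amu

Total binding energy = 54 × 8.192 = 442.368 MeV
Mass defect = 442.368 MeV / (931.49 MeV/amu) = 0.4749036 amu
Constituent mass = 23(1.00728) + 31(1.00866) = 54.43590 amu
Nuclear mass = 54.43590 − 0.4749036 = 53.9609964 amu ≈ 53.96100 amu (to 5 decimal places)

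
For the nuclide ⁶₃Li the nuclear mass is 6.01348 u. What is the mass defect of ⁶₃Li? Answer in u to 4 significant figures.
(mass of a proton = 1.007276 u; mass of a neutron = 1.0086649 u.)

With 3 protons and 3 neutrons (A = 6):
Mass of separated nucleons = 3(1.007276) + 3(1.0086649) = 3.021828 + 3.0259947 = 6.0478227 u
Δm = 6.0478227 − 6.01348 = 0.0343427 u

0.03434 u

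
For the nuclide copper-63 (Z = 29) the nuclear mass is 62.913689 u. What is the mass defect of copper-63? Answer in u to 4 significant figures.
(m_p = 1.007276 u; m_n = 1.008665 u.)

Total constituent mass: 29 × 1.007276 + 34 × 1.008665 = 63.505614 u
Mass defect Δm = 63.505614 − 62.913689 = 0.591925 u

0.5919 u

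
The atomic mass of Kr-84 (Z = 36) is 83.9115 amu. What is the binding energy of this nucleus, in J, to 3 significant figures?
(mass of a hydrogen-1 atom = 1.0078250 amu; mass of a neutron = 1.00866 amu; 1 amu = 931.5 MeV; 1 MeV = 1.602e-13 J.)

1.17e-10 J

The nucleus contains 36 protons and 84 − 36 = 48 neutrons.
Mass of separated nucleons = 36(1.0078250) + 48(1.00866) = 36.2817000 + 48.41568 = 84.6973800 amu
Δm = 84.6973800 − 83.9115 = 0.7858800 amu
Converting to energy: 0.7858800 amu × 931.5 MeV/amu = 732.047 MeV
In joules: 732.047 MeV × 1.602e-13 J/MeV = 1.1727e-10 J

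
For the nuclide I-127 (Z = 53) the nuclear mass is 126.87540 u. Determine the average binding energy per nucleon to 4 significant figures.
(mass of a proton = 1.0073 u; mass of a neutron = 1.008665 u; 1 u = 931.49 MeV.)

Σm = 53·m_p + 74·m_n = 53.3869 + 74.641210 = 128.028110 u
The mass defect is 128.028110 − 126.87540 = 1.152710 u.
E_B = 1.152710 × 931.49 = 1073.74 MeV
BE/A = 1073.74 MeV / 127 = 8.455 MeV/nucleon

8.455 MeV/nucleon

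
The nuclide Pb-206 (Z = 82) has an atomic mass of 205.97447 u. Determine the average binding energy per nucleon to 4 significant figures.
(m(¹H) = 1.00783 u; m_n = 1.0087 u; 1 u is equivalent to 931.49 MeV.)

Z = 82, so N = A − Z = 206 − 82 = 124.
Mass of separated nucleons = 82(1.00783) + 124(1.0087) = 82.64206 + 125.0788 = 207.72086 u
Mass defect Δm = 207.72086 − 205.97447 = 1.74639 u
Converting to energy: 1.74639 u × 931.49 MeV/u = 1626.74 MeV
BE/A = 1626.74 MeV / 206 = 7.897 MeV/nucleon

7.897 MeV/nucleon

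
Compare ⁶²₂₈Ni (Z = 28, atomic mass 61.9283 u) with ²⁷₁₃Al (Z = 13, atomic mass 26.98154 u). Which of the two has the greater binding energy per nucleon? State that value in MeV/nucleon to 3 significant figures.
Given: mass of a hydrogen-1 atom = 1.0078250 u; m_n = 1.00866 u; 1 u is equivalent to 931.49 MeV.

⁶²₂₈Ni: Σm = 28(1.0078250) + 34(1.00866) = 62.5135400 u; Δm = 0.5852400 u; E_B = 545.15 MeV; E_B/A = 8.793 MeV
²⁷₁₃Al: Σm = 13(1.0078250) + 14(1.00866) = 27.2229650 u; Δm = 0.2414250 u; E_B = 224.88 MeV; E_B/A = 8.329 MeV
⁶²₂₈Ni has the higher binding energy per nucleon, so it is the more tightly bound nucleus.

⁶²₂₈Ni; 8.79 MeV/nucleon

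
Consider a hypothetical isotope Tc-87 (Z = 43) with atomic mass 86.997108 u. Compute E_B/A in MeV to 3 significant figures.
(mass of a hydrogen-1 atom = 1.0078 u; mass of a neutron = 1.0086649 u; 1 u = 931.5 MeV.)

7.70 MeV/nucleon

Σm = 43·m(¹H) + 44·m_n = 43.3354 + 44.3812556 = 87.7166556 u
The mass defect is 87.7166556 − 86.997108 = 0.7195476 u.
E_B = 0.7195476 × 931.5 = 670.259 MeV
Per nucleon: 670.259 / 87 = 7.704 MeV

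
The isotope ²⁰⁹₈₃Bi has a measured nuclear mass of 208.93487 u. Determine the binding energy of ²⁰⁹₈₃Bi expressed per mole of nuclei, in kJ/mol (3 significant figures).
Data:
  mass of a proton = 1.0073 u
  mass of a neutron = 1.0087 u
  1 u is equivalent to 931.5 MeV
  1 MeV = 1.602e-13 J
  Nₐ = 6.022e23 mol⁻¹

1.59e+11 kJ/mol

Total constituent mass: 83 × 1.0073 + 126 × 1.0087 = 210.7021 u
Δm = 210.7021 − 208.93487 = 1.76723 u
Binding energy = Δm·c² = 1.76723 × 931.5 MeV/u = 1646.17 MeV
Per nucleus in joules: 1646.17 MeV × 1.602e-13 J/MeV = 2.6372e-10 J
Per mole: 2.6372e-10 J × 6.022e23 mol⁻¹ = 1.5881e+14 J/mol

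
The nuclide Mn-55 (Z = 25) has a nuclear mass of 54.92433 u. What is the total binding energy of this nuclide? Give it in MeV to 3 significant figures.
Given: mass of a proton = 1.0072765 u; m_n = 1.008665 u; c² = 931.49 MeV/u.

With 25 protons and 30 neutrons (A = 55):
Mass of separated nucleons = 25(1.0072765) + 30(1.008665) = 25.1819125 + 30.259950 = 55.4418625 u
Δm = 55.4418625 − 54.92433 = 0.5175325 u
E_B = 0.5175325 × 931.49 = 482.076 MeV

482 MeV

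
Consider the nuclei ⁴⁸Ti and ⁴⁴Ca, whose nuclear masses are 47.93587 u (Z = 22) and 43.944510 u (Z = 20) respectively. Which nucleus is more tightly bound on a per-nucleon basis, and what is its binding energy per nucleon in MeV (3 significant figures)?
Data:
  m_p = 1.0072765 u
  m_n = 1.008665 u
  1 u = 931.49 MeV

⁴⁸Ti; 8.72 MeV/nucleon

⁴⁸Ti: Σm = 22(1.0072765) + 26(1.008665) = 48.3853730 u; Δm = 0.4495030 u; E_B = 418.71 MeV; E_B/A = 8.723 MeV
⁴⁴Ca: Σm = 20(1.0072765) + 24(1.008665) = 44.3534900 u; Δm = 0.4089800 u; E_B = 380.96 MeV; E_B/A = 8.658 MeV
⁴⁸Ti has the higher binding energy per nucleon, so it is the more tightly bound nucleus.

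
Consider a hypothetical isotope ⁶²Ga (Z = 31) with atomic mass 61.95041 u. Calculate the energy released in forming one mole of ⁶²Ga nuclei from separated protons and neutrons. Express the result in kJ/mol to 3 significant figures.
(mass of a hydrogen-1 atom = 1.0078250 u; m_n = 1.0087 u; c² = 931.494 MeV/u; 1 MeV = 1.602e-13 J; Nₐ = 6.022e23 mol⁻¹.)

5.05e+10 kJ/mol

Σm = 31·m(¹H) + 31·m_n = 31.2425750 + 31.2697 = 62.5122750 u
Mass defect Δm = 62.5122750 − 61.95041 = 0.5618650 u
E_B = 0.5618650 × 931.494 = 523.374 MeV
Per nucleus in joules: 523.374 MeV × 1.602e-13 J/MeV = 8.3845e-11 J
Per mole: 8.3845e-11 J × 6.022e23 mol⁻¹ = 5.0491e+13 J/mol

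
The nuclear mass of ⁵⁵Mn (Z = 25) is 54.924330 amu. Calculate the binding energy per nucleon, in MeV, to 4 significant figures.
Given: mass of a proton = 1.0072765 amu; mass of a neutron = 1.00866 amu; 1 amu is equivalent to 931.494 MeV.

The nucleus contains 25 protons and 55 − 25 = 30 neutrons.
Σm = 25·m_p + 30·m_n = 25.1819125 + 30.25980 = 55.4417125 amu
Mass defect Δm = 55.4417125 − 54.924330 = 0.5173825 amu
Binding energy = Δm·c² = 0.5173825 × 931.494 MeV/amu = 481.939 MeV
Per nucleon: 481.939 / 55 = 8.763 MeV

8.763 MeV/nucleon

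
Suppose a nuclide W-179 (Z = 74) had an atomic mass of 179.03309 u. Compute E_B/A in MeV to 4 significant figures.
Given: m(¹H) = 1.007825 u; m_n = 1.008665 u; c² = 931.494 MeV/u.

With 74 protons and 105 neutrons (A = 179):
Σm = 74·m(¹H) + 105·m_n = 74.579050 + 105.909825 = 180.488875 u
Mass defect Δm = 180.488875 − 179.03309 = 1.455785 u
Binding energy = Δm·c² = 1.455785 × 931.494 MeV/u = 1356.05 MeV
Dividing by A = 179 gives 7.576 MeV per nucleon.

7.576 MeV/nucleon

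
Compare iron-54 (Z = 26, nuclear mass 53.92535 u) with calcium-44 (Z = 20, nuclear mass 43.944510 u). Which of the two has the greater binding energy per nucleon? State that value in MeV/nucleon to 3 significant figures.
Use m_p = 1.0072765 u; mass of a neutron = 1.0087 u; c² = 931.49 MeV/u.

iron-54; 8.75 MeV/nucleon

iron-54: Σm = 26(1.0072765) + 28(1.0087) = 54.4327890 u; Δm = 0.5074390 u; E_B = 472.67 MeV; E_B/A = 8.753 MeV
calcium-44: Σm = 20(1.0072765) + 24(1.0087) = 44.3543300 u; Δm = 0.4098200 u; E_B = 381.74 MeV; E_B/A = 8.676 MeV
iron-54 has the higher binding energy per nucleon, so it is the more tightly bound nucleus.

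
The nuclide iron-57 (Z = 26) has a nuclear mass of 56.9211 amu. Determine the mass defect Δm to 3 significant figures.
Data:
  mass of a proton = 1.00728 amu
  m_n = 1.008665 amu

0.537 amu

Z = 26, so N = A − Z = 57 − 26 = 31.
Mass of separated nucleons = 26(1.00728) + 31(1.008665) = 26.18928 + 31.268615 = 57.457895 amu
Mass defect Δm = 57.457895 − 56.9211 = 0.536795 amu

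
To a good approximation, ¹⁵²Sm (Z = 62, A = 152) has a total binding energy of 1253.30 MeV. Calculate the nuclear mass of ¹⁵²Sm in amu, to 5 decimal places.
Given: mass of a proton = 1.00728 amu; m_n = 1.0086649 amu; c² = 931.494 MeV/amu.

151.88573 amu

Mass defect = 1253.30 MeV / (931.494 MeV/amu) = 1.3454730 amu
Constituent mass = 62(1.00728) + 90(1.0086649) = 153.2312010 amu
Nuclear mass = 153.2312010 − 1.3454730 = 151.8857280 amu ≈ 151.88573 amu (to 5 decimal places)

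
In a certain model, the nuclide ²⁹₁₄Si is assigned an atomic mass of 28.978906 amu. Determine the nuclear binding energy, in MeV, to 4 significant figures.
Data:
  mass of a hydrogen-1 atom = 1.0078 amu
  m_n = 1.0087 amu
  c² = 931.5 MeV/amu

242.9 MeV

Z = 14, so N = A − Z = 29 − 14 = 15.
Mass of separated nucleons = 14(1.0078) + 15(1.0087) = 14.1092 + 15.1305 = 29.2397 amu
The mass defect is 29.2397 − 28.978906 = 0.260794 amu.
E_B = 0.260794 × 931.5 = 242.930 MeV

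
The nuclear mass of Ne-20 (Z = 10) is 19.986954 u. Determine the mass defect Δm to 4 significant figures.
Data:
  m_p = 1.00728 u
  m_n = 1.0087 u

With 10 protons and 10 neutrons (A = 20):
Mass of separated nucleons = 10(1.00728) + 10(1.0087) = 10.07280 + 10.0870 = 20.15980 u
The mass defect is 20.15980 − 19.986954 = 0.172846 u.

0.1728 u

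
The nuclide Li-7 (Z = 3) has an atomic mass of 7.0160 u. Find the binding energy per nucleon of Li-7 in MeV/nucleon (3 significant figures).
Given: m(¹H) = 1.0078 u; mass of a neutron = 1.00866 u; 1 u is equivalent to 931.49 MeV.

5.59 MeV/nucleon

The nucleus contains 3 protons and 7 − 3 = 4 neutrons.
Mass of separated nucleons = 3(1.0078) + 4(1.00866) = 3.0234 + 4.03464 = 7.05804 u
Δm = 7.05804 − 7.0160 = 0.04204 u
Binding energy = Δm·c² = 0.04204 × 931.49 MeV/u = 39.1598 MeV
BE/A = 39.1598 MeV / 7 = 5.594 MeV/nucleon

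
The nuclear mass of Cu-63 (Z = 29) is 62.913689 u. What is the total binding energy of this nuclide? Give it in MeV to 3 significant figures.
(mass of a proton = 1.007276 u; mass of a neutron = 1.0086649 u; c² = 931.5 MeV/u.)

Z = 29, so N = A − Z = 63 − 29 = 34.
Mass of separated nucleons = 29(1.007276) + 34(1.0086649) = 29.211004 + 34.2946066 = 63.5056106 u
The mass defect is 63.5056106 − 62.913689 = 0.5919216 u.
Binding energy = Δm·c² = 0.5919216 × 931.5 MeV/u = 551.375 MeV

551 MeV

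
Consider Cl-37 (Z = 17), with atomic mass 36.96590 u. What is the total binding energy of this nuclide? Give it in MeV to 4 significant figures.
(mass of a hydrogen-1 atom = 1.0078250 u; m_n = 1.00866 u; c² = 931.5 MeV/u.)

With 17 protons and 20 neutrons (A = 37):
Mass of separated nucleons = 17(1.0078250) + 20(1.00866) = 17.1330250 + 20.17320 = 37.3062250 u
The mass defect is 37.3062250 − 36.96590 = 0.3403250 u.
Binding energy = Δm·c² = 0.3403250 × 931.5 MeV/u = 317.013 MeV

317.0 MeV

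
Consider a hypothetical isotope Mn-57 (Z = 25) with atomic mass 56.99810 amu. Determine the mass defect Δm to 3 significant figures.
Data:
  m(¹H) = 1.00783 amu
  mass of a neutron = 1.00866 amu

The nucleus contains 25 protons and 57 − 25 = 32 neutrons.
Mass of separated nucleons = 25(1.00783) + 32(1.00866) = 25.19575 + 32.27712 = 57.47287 amu
The mass defect is 57.47287 − 56.99810 = 0.47477 amu.

0.475 amu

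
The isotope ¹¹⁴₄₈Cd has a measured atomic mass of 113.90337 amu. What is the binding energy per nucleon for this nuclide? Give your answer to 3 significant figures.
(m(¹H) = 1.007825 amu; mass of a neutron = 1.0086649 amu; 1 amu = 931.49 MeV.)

8.53 MeV/nucleon

Total constituent mass: 48 × 1.007825 + 66 × 1.0086649 = 114.9474834 amu
The mass defect is 114.9474834 − 113.90337 = 1.0441134 amu.
Converting to energy: 1.0441134 amu × 931.49 MeV/amu = 972.581 MeV
BE/A = 972.581 MeV / 114 = 8.531 MeV/nucleon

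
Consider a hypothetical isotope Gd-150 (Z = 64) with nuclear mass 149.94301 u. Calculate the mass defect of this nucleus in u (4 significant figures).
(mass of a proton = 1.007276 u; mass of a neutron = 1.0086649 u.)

1.268 u

With 64 protons and 86 neutrons (A = 150):
Total constituent mass: 64 × 1.007276 + 86 × 1.0086649 = 151.2108454 u
Δm = 151.2108454 − 149.94301 = 1.2678354 u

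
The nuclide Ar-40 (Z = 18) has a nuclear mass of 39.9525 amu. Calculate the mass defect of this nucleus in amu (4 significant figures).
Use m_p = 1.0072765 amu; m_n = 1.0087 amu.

0.3699 amu

Z = 18, so N = A − Z = 40 − 18 = 22.
Total constituent mass: 18 × 1.0072765 + 22 × 1.0087 = 40.3223770 amu
The mass defect is 40.3223770 − 39.9525 = 0.3698770 amu.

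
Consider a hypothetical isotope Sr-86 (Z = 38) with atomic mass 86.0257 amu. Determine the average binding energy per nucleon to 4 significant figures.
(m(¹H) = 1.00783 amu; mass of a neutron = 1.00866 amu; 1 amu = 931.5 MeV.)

7.447 MeV/nucleon

With 38 protons and 48 neutrons (A = 86):
Σm = 38·m(¹H) + 48·m_n = 38.29754 + 48.41568 = 86.71322 amu
Δm = 86.71322 − 86.0257 = 0.68752 amu
E_B = 0.68752 × 931.5 = 640.425 MeV
Per nucleon: 640.425 / 86 = 7.447 MeV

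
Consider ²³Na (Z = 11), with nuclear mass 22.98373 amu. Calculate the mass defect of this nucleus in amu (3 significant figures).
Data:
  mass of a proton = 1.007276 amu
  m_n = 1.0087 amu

0.201 amu

The nucleus contains 11 protons and 23 − 11 = 12 neutrons.
Σm = 11·m_p + 12·m_n = 11.080036 + 12.1044 = 23.184436 amu
Δm = 23.184436 − 22.98373 = 0.200706 amu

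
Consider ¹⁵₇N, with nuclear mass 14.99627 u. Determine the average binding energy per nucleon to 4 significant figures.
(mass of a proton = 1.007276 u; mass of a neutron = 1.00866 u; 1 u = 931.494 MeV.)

Z = 7, so N = A − Z = 15 − 7 = 8.
Σm = 7·m_p + 8·m_n = 7.050932 + 8.06928 = 15.120212 u
Δm = 15.120212 − 14.99627 = 0.123942 u
E_B = 0.123942 × 931.494 = 115.451 MeV
Dividing by A = 15 gives 7.697 MeV per nucleon.

7.697 MeV/nucleon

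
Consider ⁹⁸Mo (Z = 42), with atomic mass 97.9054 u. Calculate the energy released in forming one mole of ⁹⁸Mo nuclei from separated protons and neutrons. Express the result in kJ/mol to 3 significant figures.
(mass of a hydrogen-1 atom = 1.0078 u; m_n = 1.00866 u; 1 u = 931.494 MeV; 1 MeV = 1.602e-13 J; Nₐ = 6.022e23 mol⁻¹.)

Total constituent mass: 42 × 1.0078 + 56 × 1.00866 = 98.81256 u
Δm = 98.81256 − 97.9054 = 0.90716 u
Converting to energy: 0.90716 u × 931.494 MeV/u = 845.014 MeV
Per nucleus in joules: 845.014 MeV × 1.602e-13 J/MeV = 1.3537e-10 J
Per mole: 1.3537e-10 J × 6.022e23 mol⁻¹ = 8.1520e+13 J/mol

8.15e+10 kJ/mol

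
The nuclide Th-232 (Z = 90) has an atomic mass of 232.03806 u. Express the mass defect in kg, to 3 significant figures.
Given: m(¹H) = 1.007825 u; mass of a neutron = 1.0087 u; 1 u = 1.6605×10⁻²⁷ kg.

The nucleus contains 90 protons and 232 − 90 = 142 neutrons.
Σm = 90·m(¹H) + 142·m_n = 90.704250 + 143.2354 = 233.939650 u
Δm = 233.939650 − 232.03806 = 1.901590 u
In SI units: 1.901590 u × 1.6605×10⁻²⁷ kg/u = 3.1576e-27 kg

3.16e-27 kg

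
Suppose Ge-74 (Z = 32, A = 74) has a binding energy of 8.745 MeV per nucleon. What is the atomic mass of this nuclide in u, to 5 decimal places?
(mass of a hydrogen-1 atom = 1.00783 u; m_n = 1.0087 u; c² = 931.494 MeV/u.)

73.92124 u

Total binding energy = 74 × 8.745 = 647.130 MeV
Mass defect = 647.130 MeV / (931.494 MeV/u) = 0.6947227 u
Constituent mass = 32(1.00783) + 42(1.0087) = 74.61596 u
Atomic mass = 74.61596 − 0.6947227 = 73.9212373 u ≈ 73.92124 u (to 5 decimal places)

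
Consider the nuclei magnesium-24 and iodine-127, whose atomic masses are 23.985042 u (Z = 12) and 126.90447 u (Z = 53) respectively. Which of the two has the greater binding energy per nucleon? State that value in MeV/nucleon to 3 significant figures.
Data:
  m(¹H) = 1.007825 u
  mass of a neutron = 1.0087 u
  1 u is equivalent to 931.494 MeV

iodine-127; 8.46 MeV/nucleon

magnesium-24: Σm = 12(1.007825) + 12(1.0087) = 24.198300 u; Δm = 0.213258 u; E_B = 198.65 MeV; E_B/A = 8.277 MeV
iodine-127: Σm = 53(1.007825) + 74(1.0087) = 128.058525 u; Δm = 1.154055 u; E_B = 1074.995 MeV; E_B/A = 8.4645 MeV
iodine-127 has the higher binding energy per nucleon, so it is the more tightly bound nucleus.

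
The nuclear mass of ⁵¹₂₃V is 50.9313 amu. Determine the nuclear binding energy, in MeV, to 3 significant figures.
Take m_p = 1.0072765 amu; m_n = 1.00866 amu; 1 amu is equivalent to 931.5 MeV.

446 MeV

Mass of separated nucleons = 23(1.0072765) + 28(1.00866) = 23.1673595 + 28.24248 = 51.4098395 amu
The mass defect is 51.4098395 − 50.9313 = 0.4785395 amu.
Binding energy = Δm·c² = 0.4785395 × 931.5 MeV/amu = 445.760 MeV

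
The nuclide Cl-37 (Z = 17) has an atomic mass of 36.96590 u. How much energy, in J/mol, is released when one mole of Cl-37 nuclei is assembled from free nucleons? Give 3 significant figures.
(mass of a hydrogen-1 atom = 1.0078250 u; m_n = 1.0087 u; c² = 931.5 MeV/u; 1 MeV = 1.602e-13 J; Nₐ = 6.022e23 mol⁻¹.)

3.07e+13 J/mol

Σm = 17·m(¹H) + 20·m_n = 17.1330250 + 20.1740 = 37.3070250 u
The mass defect is 37.3070250 − 36.96590 = 0.3411250 u.
Converting to energy: 0.3411250 u × 931.5 MeV/u = 317.758 MeV
Per nucleus in joules: 317.758 MeV × 1.602e-13 J/MeV = 5.0905e-11 J
Per mole: 5.0905e-11 J × 6.022e23 mol⁻¹ = 3.0655e+13 J/mol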